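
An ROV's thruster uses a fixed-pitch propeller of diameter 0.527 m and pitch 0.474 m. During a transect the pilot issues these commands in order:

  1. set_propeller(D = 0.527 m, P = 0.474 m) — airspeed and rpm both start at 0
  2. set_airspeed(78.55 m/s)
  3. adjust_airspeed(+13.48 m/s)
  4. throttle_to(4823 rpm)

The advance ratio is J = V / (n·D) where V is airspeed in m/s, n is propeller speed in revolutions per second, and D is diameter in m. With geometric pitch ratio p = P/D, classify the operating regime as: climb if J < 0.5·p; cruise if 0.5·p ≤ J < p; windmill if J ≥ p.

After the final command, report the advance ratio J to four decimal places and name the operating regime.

set_propeller: D = 0.527 m, P = 0.474 m (p = P/D = 0.899431); state ← (V=0, rpm=0)
set_airspeed(78.55): V ← 78.55 m/s
adjust_airspeed(+13.48): V ← 78.55 +13.48 = 92.03 m/s
throttle_to(4823): rpm ← 4823
final state: V = 92.03 m/s, rpm = 4823 → n = rpm/60 = 80.383333 rev/s
J = V / (n·D) = 92.03 / (80.383333 × 0.527) = 2.172465
regime bands: climb J<0.4497 | cruise [0.4497, 0.8994) | windmill J≥0.8994
J = 2.1725 → windmill

J = 2.1725, regime = windmill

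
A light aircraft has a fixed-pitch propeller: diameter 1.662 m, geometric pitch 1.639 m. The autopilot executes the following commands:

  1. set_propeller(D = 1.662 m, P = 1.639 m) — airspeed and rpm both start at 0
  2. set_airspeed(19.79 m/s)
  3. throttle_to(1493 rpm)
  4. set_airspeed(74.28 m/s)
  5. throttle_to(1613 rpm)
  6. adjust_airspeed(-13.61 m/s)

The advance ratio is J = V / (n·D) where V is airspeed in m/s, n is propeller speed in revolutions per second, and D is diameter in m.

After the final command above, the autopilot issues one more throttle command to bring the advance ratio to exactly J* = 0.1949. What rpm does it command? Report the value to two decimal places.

set_propeller: D = 1.662 m, P = 1.639 m (p = P/D = 0.986161); state ← (V=0, rpm=0)
set_airspeed(19.79): V ← 19.79 m/s
throttle_to(1493): rpm ← 1493
set_airspeed(74.28): V ← 74.28 m/s
throttle_to(1613): rpm ← 1613
adjust_airspeed(-13.61): V ← 74.28 -13.61 = 60.67 m/s
final state: V = 60.67 m/s, rpm = 1613 → n = rpm/60 = 26.883333 rev/s
target J* = 0.1949; solve J* = V/(n·D) for n: n = V/(J*·D) = 60.67/(0.1949 × 1.662) = 187.297136 rev/s
rpm = 60·n = 11237.828156

rpm = 11237.83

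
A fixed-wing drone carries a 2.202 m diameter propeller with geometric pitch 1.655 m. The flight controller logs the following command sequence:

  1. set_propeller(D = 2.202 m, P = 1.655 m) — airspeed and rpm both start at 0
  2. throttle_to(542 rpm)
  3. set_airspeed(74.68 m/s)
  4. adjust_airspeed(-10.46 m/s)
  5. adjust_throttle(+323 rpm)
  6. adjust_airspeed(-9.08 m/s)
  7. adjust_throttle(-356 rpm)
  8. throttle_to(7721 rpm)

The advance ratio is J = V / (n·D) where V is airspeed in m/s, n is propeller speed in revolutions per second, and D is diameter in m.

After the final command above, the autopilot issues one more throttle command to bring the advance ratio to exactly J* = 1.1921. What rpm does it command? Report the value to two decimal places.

rpm = 1260.34

set_propeller: D = 2.202 m, P = 1.655 m (p = P/D = 0.751589); state ← (V=0, rpm=0)
throttle_to(542): rpm ← 542
set_airspeed(74.68): V ← 74.68 m/s
adjust_airspeed(-10.46): V ← 74.68 -10.46 = 64.22 m/s
adjust_throttle(+323): rpm ← 542 +323 = 865
adjust_airspeed(-9.08): V ← 64.22 -9.08 = 55.14 m/s
adjust_throttle(-356): rpm ← 865 -356 = 509
throttle_to(7721): rpm ← 7721
final state: V = 55.14 m/s, rpm = 7721 → n = rpm/60 = 128.683333 rev/s
target J* = 1.1921; solve J* = V/(n·D) for n: n = V/(J*·D) = 55.14/(1.1921 × 2.202) = 21.005681 rev/s
rpm = 60·n = 1260.340841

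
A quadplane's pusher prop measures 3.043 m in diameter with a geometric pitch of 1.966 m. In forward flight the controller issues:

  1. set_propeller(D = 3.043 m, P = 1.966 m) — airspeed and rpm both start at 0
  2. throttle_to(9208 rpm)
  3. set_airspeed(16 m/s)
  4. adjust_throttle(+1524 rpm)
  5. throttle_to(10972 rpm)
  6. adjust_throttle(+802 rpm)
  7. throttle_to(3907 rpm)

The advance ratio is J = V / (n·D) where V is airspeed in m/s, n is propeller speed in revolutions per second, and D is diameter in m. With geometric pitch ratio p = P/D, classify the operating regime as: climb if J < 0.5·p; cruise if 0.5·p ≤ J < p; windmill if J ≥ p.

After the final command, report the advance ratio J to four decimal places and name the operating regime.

set_propeller: D = 3.043 m, P = 1.966 m (p = P/D = 0.646073); state ← (V=0, rpm=0)
throttle_to(9208): rpm ← 9208
set_airspeed(16): V ← 16 m/s
adjust_throttle(+1524): rpm ← 9208 +1524 = 10732
throttle_to(10972): rpm ← 10972
adjust_throttle(+802): rpm ← 10972 +802 = 11774
throttle_to(3907): rpm ← 3907
final state: V = 16 m/s, rpm = 3907 → n = rpm/60 = 65.116667 rev/s
J = V / (n·D) = 16 / (65.116667 × 3.043) = 0.080747
regime bands: climb J<0.3230 | cruise [0.3230, 0.6461) | windmill J≥0.6461
J = 0.0807 → climb

J = 0.0807, regime = climb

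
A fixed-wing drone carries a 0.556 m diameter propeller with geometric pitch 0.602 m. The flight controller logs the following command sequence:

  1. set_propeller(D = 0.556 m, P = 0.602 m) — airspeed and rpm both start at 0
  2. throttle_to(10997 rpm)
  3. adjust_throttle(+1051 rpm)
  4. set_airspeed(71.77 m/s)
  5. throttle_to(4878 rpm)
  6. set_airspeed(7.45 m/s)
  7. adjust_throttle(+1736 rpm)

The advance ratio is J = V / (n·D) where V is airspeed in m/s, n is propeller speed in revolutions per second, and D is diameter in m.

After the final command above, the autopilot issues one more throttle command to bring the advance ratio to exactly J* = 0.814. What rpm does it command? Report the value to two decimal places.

rpm = 987.66

set_propeller: D = 0.556 m, P = 0.602 m (p = P/D = 1.082734); state ← (V=0, rpm=0)
throttle_to(10997): rpm ← 10997
adjust_throttle(+1051): rpm ← 10997 +1051 = 12048
set_airspeed(71.77): V ← 71.77 m/s
throttle_to(4878): rpm ← 4878
set_airspeed(7.45): V ← 7.45 m/s
adjust_throttle(+1736): rpm ← 4878 +1736 = 6614
final state: V = 7.45 m/s, rpm = 6614 → n = rpm/60 = 110.233333 rev/s
target J* = 0.814; solve J* = V/(n·D) for n: n = V/(J*·D) = 7.45/(0.814 × 0.556) = 16.461033 rev/s
rpm = 60·n = 987.661959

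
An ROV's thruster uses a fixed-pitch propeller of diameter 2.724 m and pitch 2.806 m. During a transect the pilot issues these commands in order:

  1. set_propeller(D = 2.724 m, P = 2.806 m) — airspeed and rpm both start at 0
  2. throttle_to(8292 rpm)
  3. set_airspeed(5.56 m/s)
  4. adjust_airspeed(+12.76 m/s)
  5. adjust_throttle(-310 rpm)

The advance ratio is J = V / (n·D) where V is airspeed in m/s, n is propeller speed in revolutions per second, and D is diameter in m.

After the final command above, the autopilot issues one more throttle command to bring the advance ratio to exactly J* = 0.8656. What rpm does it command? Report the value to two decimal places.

set_propeller: D = 2.724 m, P = 2.806 m (p = P/D = 1.030103); state ← (V=0, rpm=0)
throttle_to(8292): rpm ← 8292
set_airspeed(5.56): V ← 5.56 m/s
adjust_airspeed(+12.76): V ← 5.56 +12.76 = 18.32 m/s
adjust_throttle(-310): rpm ← 8292 -310 = 7982
final state: V = 18.32 m/s, rpm = 7982 → n = rpm/60 = 133.033333 rev/s
target J* = 0.8656; solve J* = V/(n·D) for n: n = V/(J*·D) = 18.32/(0.8656 × 2.724) = 7.769644 rev/s
rpm = 60·n = 466.178638

rpm = 466.18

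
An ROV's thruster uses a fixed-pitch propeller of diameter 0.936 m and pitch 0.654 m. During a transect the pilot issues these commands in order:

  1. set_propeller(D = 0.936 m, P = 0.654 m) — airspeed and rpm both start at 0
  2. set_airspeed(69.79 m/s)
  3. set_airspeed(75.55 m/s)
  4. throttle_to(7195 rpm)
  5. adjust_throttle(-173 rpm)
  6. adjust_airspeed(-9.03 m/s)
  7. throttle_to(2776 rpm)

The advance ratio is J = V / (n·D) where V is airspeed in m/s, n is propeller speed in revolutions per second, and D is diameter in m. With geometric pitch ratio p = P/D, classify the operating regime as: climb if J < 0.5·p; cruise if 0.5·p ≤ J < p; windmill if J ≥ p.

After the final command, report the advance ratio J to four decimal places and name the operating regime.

set_propeller: D = 0.936 m, P = 0.654 m (p = P/D = 0.698718); state ← (V=0, rpm=0)
set_airspeed(69.79): V ← 69.79 m/s
set_airspeed(75.55): V ← 75.55 m/s
throttle_to(7195): rpm ← 7195
adjust_throttle(-173): rpm ← 7195 -173 = 7022
adjust_airspeed(-9.03): V ← 75.55 -9.03 = 66.52 m/s
throttle_to(2776): rpm ← 2776
final state: V = 66.52 m/s, rpm = 2776 → n = rpm/60 = 46.266667 rev/s
J = V / (n·D) = 66.52 / (46.266667 × 0.936) = 1.536060
regime bands: climb J<0.3494 | cruise [0.3494, 0.6987) | windmill J≥0.6987
J = 1.5361 → windmill

J = 1.5361, regime = windmill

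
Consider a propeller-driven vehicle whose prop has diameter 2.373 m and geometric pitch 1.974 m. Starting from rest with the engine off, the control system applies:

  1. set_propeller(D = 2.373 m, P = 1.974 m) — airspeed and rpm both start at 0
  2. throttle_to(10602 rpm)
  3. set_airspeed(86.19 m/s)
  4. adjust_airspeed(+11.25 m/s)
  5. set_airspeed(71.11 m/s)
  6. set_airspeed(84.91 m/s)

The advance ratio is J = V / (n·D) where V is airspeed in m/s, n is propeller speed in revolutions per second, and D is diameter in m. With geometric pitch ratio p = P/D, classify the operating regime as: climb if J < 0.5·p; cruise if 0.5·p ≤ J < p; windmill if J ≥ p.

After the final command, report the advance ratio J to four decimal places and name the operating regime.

J = 0.2025, regime = climb

set_propeller: D = 2.373 m, P = 1.974 m (p = P/D = 0.831858); state ← (V=0, rpm=0)
throttle_to(10602): rpm ← 10602
set_airspeed(86.19): V ← 86.19 m/s
adjust_airspeed(+11.25): V ← 86.19 +11.25 = 97.44 m/s
set_airspeed(71.11): V ← 71.11 m/s
set_airspeed(84.91): V ← 84.91 m/s
final state: V = 84.91 m/s, rpm = 10602 → n = rpm/60 = 176.700000 rev/s
J = V / (n·D) = 84.91 / (176.700000 × 2.373) = 0.202500
regime bands: climb J<0.4159 | cruise [0.4159, 0.8319) | windmill J≥0.8319
J = 0.2025 → climb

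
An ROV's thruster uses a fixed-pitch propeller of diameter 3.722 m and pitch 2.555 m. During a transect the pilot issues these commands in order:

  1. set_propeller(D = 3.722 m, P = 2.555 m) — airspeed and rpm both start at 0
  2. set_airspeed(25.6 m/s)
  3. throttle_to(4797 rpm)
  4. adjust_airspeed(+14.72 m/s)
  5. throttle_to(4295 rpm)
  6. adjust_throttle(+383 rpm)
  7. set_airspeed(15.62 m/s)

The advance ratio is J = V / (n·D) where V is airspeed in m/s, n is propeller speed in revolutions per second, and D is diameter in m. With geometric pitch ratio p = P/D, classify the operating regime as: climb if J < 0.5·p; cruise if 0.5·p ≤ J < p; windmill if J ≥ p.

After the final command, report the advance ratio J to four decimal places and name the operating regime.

J = 0.0538, regime = climb

set_propeller: D = 3.722 m, P = 2.555 m (p = P/D = 0.686459); state ← (V=0, rpm=0)
set_airspeed(25.6): V ← 25.6 m/s
throttle_to(4797): rpm ← 4797
adjust_airspeed(+14.72): V ← 25.6 +14.72 = 40.32 m/s
throttle_to(4295): rpm ← 4295
adjust_throttle(+383): rpm ← 4295 +383 = 4678
set_airspeed(15.62): V ← 15.62 m/s
final state: V = 15.62 m/s, rpm = 4678 → n = rpm/60 = 77.966667 rev/s
J = V / (n·D) = 15.62 / (77.966667 × 3.722) = 0.053826
regime bands: climb J<0.3432 | cruise [0.3432, 0.6865) | windmill J≥0.6865
J = 0.0538 → climb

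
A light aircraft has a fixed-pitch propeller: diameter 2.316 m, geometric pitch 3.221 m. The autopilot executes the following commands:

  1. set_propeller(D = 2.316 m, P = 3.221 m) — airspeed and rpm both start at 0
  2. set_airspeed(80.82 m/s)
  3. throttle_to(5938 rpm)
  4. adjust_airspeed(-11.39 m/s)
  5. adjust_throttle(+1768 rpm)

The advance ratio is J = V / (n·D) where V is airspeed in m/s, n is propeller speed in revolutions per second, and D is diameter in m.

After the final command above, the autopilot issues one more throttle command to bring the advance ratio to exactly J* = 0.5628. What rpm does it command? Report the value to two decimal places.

rpm = 3195.99

set_propeller: D = 2.316 m, P = 3.221 m (p = P/D = 1.390760); state ← (V=0, rpm=0)
set_airspeed(80.82): V ← 80.82 m/s
throttle_to(5938): rpm ← 5938
adjust_airspeed(-11.39): V ← 80.82 -11.39 = 69.43 m/s
adjust_throttle(+1768): rpm ← 5938 +1768 = 7706
final state: V = 69.43 m/s, rpm = 7706 → n = rpm/60 = 128.433333 rev/s
target J* = 0.5628; solve J* = V/(n·D) for n: n = V/(J*·D) = 69.43/(0.5628 × 2.316) = 53.266544 rev/s
rpm = 60·n = 3195.992650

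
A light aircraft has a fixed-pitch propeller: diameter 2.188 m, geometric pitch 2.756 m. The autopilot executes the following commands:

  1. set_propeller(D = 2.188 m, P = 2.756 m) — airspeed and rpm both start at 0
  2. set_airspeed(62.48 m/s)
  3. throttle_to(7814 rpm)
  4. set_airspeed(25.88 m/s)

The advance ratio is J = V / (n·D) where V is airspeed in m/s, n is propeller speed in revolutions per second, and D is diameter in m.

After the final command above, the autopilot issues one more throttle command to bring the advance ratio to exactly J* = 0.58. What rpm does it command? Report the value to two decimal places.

set_propeller: D = 2.188 m, P = 2.756 m (p = P/D = 1.259598); state ← (V=0, rpm=0)
set_airspeed(62.48): V ← 62.48 m/s
throttle_to(7814): rpm ← 7814
set_airspeed(25.88): V ← 25.88 m/s
final state: V = 25.88 m/s, rpm = 7814 → n = rpm/60 = 130.233333 rev/s
target J* = 0.58; solve J* = V/(n·D) for n: n = V/(J*·D) = 25.88/(0.58 × 2.188) = 20.393368 rev/s
rpm = 60·n = 1223.602093

rpm = 1223.60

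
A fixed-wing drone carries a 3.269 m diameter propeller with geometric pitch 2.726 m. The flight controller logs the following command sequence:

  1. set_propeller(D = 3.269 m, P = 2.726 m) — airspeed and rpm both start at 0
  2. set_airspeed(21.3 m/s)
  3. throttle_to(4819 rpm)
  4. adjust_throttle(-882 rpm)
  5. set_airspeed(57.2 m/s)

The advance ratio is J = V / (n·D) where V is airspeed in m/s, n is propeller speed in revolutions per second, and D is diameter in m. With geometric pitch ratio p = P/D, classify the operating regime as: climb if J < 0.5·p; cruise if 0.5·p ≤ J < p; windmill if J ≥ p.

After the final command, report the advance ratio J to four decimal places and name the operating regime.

J = 0.2667, regime = climb

set_propeller: D = 3.269 m, P = 2.726 m (p = P/D = 0.833894); state ← (V=0, rpm=0)
set_airspeed(21.3): V ← 21.3 m/s
throttle_to(4819): rpm ← 4819
adjust_throttle(-882): rpm ← 4819 -882 = 3937
set_airspeed(57.2): V ← 57.2 m/s
final state: V = 57.2 m/s, rpm = 3937 → n = rpm/60 = 65.616667 rev/s
J = V / (n·D) = 57.2 / (65.616667 × 3.269) = 0.266666
regime bands: climb J<0.4169 | cruise [0.4169, 0.8339) | windmill J≥0.8339
J = 0.2667 → climb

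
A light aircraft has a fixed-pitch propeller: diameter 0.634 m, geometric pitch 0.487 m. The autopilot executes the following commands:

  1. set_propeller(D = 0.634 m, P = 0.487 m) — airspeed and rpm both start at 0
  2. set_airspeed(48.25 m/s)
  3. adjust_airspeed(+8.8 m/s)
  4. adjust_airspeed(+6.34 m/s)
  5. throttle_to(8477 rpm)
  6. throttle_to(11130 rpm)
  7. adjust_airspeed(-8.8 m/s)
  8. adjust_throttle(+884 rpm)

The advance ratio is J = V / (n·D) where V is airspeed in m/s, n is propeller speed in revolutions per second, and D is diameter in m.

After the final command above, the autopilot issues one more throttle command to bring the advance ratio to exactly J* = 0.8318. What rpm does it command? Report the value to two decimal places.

rpm = 6210.92

set_propeller: D = 0.634 m, P = 0.487 m (p = P/D = 0.768139); state ← (V=0, rpm=0)
set_airspeed(48.25): V ← 48.25 m/s
adjust_airspeed(+8.8): V ← 48.25 +8.8 = 57.05 m/s
adjust_airspeed(+6.34): V ← 57.05 +6.34 = 63.39 m/s
throttle_to(8477): rpm ← 8477
throttle_to(11130): rpm ← 11130
adjust_airspeed(-8.8): V ← 63.39 -8.8 = 54.59 m/s
adjust_throttle(+884): rpm ← 11130 +884 = 12014
final state: V = 54.59 m/s, rpm = 12014 → n = rpm/60 = 200.233333 rev/s
target J* = 0.8318; solve J* = V/(n·D) for n: n = V/(J*·D) = 54.59/(0.8318 × 0.634) = 103.515389 rev/s
rpm = 60·n = 6210.923367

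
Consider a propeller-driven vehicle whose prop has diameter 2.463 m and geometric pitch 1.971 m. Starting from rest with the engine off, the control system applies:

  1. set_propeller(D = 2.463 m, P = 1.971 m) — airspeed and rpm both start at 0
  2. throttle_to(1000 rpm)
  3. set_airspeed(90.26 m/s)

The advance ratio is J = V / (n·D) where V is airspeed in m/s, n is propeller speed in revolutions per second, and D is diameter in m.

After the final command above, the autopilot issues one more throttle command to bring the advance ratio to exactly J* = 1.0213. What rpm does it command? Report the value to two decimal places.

set_propeller: D = 2.463 m, P = 1.971 m (p = P/D = 0.800244); state ← (V=0, rpm=0)
throttle_to(1000): rpm ← 1000
set_airspeed(90.26): V ← 90.26 m/s
final state: V = 90.26 m/s, rpm = 1000 → n = rpm/60 = 16.666667 rev/s
target J* = 1.0213; solve J* = V/(n·D) for n: n = V/(J*·D) = 90.26/(1.0213 × 2.463) = 35.882078 rev/s
rpm = 60·n = 2152.924678

rpm = 2152.92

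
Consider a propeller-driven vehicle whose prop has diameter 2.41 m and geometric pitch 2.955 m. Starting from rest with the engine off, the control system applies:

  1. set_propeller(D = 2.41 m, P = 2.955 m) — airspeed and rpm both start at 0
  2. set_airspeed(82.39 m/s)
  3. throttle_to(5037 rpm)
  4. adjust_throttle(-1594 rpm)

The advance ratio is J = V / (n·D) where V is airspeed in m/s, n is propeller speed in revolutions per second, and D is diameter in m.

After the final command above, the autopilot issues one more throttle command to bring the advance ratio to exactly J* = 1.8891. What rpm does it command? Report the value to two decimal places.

rpm = 1085.81

set_propeller: D = 2.41 m, P = 2.955 m (p = P/D = 1.226141); state ← (V=0, rpm=0)
set_airspeed(82.39): V ← 82.39 m/s
throttle_to(5037): rpm ← 5037
adjust_throttle(-1594): rpm ← 5037 -1594 = 3443
final state: V = 82.39 m/s, rpm = 3443 → n = rpm/60 = 57.383333 rev/s
target J* = 1.8891; solve J* = V/(n·D) for n: n = V/(J*·D) = 82.39/(1.8891 × 2.41) = 18.096830 rev/s
rpm = 60·n = 1085.809814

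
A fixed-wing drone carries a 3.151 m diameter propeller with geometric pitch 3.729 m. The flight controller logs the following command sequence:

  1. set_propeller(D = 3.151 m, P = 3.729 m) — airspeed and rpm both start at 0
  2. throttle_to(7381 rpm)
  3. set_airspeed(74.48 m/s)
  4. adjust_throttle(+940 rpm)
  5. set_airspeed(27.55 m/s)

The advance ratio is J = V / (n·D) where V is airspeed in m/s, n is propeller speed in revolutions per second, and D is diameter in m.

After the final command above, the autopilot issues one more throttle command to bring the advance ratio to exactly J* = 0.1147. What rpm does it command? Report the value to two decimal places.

set_propeller: D = 3.151 m, P = 3.729 m (p = P/D = 1.183434); state ← (V=0, rpm=0)
throttle_to(7381): rpm ← 7381
set_airspeed(74.48): V ← 74.48 m/s
adjust_throttle(+940): rpm ← 7381 +940 = 8321
set_airspeed(27.55): V ← 27.55 m/s
final state: V = 27.55 m/s, rpm = 8321 → n = rpm/60 = 138.683333 rev/s
target J* = 0.1147; solve J* = V/(n·D) for n: n = V/(J*·D) = 27.55/(0.1147 × 3.151) = 76.227167 rev/s
rpm = 60·n = 4573.630048

rpm = 4573.63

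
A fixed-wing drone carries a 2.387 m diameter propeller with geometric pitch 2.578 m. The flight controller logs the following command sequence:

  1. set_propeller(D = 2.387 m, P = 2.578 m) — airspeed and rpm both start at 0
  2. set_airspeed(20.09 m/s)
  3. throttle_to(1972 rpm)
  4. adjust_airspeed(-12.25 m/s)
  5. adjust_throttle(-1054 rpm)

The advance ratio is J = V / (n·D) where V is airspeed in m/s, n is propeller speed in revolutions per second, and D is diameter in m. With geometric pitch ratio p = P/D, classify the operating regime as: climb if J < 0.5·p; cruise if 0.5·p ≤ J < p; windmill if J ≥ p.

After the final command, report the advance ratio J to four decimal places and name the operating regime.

set_propeller: D = 2.387 m, P = 2.578 m (p = P/D = 1.080017); state ← (V=0, rpm=0)
set_airspeed(20.09): V ← 20.09 m/s
throttle_to(1972): rpm ← 1972
adjust_airspeed(-12.25): V ← 20.09 -12.25 = 7.84 m/s
adjust_throttle(-1054): rpm ← 1972 -1054 = 918
final state: V = 7.84 m/s, rpm = 918 → n = rpm/60 = 15.300000 rev/s
J = V / (n·D) = 7.84 / (15.300000 × 2.387) = 0.214670
regime bands: climb J<0.5400 | cruise [0.5400, 1.0800) | windmill J≥1.0800
J = 0.2147 → climb

J = 0.2147, regime = climb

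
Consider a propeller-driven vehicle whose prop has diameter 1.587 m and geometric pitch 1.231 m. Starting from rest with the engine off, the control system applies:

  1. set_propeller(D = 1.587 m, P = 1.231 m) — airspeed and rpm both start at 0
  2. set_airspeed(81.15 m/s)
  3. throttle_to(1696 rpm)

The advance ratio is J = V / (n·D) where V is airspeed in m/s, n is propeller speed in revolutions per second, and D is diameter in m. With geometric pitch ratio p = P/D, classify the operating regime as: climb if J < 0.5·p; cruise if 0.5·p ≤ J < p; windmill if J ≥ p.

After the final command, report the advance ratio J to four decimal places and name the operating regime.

J = 1.8090, regime = windmill

set_propeller: D = 1.587 m, P = 1.231 m (p = P/D = 0.775677); state ← (V=0, rpm=0)
set_airspeed(81.15): V ← 81.15 m/s
throttle_to(1696): rpm ← 1696
final state: V = 81.15 m/s, rpm = 1696 → n = rpm/60 = 28.266667 rev/s
J = V / (n·D) = 81.15 / (28.266667 × 1.587) = 1.808993
regime bands: climb J<0.3878 | cruise [0.3878, 0.7757) | windmill J≥0.7757
J = 1.8090 → windmill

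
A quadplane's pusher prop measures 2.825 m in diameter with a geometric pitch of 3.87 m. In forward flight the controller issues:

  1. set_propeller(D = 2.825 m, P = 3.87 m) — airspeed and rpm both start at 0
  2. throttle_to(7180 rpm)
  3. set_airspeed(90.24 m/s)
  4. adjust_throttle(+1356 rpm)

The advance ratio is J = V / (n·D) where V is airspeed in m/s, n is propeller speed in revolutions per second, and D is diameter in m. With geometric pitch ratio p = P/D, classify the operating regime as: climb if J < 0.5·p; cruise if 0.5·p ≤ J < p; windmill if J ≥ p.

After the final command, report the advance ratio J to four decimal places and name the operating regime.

J = 0.2245, regime = climb

set_propeller: D = 2.825 m, P = 3.87 m (p = P/D = 1.369912); state ← (V=0, rpm=0)
throttle_to(7180): rpm ← 7180
set_airspeed(90.24): V ← 90.24 m/s
adjust_throttle(+1356): rpm ← 7180 +1356 = 8536
final state: V = 90.24 m/s, rpm = 8536 → n = rpm/60 = 142.266667 rev/s
J = V / (n·D) = 90.24 / (142.266667 × 2.825) = 0.224532
regime bands: climb J<0.6850 | cruise [0.6850, 1.3699) | windmill J≥1.3699
J = 0.2245 → climb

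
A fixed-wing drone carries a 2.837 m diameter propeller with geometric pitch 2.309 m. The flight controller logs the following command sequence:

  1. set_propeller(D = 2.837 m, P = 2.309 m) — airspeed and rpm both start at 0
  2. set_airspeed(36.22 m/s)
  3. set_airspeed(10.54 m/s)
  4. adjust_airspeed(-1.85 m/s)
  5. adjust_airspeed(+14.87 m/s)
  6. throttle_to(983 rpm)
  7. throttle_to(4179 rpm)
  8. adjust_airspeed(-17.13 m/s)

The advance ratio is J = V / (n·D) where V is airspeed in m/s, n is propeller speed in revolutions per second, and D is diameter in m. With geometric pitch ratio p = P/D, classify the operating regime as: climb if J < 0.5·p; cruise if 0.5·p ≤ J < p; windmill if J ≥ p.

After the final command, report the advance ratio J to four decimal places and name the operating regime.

set_propeller: D = 2.837 m, P = 2.309 m (p = P/D = 0.813888); state ← (V=0, rpm=0)
set_airspeed(36.22): V ← 36.22 m/s
set_airspeed(10.54): V ← 10.54 m/s
adjust_airspeed(-1.85): V ← 10.54 -1.85 = 8.69 m/s
adjust_airspeed(+14.87): V ← 8.69 +14.87 = 23.56 m/s
throttle_to(983): rpm ← 983
throttle_to(4179): rpm ← 4179
adjust_airspeed(-17.13): V ← 23.56 -17.13 = 6.43 m/s
final state: V = 6.43 m/s, rpm = 4179 → n = rpm/60 = 69.650000 rev/s
J = V / (n·D) = 6.43 / (69.650000 × 2.837) = 0.032541
regime bands: climb J<0.4069 | cruise [0.4069, 0.8139) | windmill J≥0.8139
J = 0.0325 → climb

J = 0.0325, regime = climb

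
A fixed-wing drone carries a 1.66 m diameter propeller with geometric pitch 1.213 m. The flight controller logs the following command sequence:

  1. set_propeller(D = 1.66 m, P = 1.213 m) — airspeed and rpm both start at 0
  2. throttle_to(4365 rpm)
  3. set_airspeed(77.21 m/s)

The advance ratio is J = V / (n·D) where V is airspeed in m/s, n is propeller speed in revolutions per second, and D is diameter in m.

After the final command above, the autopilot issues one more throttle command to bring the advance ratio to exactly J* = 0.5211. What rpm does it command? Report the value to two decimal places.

rpm = 5355.45

set_propeller: D = 1.66 m, P = 1.213 m (p = P/D = 0.730723); state ← (V=0, rpm=0)
throttle_to(4365): rpm ← 4365
set_airspeed(77.21): V ← 77.21 m/s
final state: V = 77.21 m/s, rpm = 4365 → n = rpm/60 = 72.750000 rev/s
target J* = 0.5211; solve J* = V/(n·D) for n: n = V/(J*·D) = 77.21/(0.5211 × 1.66) = 89.257433 rev/s
rpm = 60·n = 5355.445963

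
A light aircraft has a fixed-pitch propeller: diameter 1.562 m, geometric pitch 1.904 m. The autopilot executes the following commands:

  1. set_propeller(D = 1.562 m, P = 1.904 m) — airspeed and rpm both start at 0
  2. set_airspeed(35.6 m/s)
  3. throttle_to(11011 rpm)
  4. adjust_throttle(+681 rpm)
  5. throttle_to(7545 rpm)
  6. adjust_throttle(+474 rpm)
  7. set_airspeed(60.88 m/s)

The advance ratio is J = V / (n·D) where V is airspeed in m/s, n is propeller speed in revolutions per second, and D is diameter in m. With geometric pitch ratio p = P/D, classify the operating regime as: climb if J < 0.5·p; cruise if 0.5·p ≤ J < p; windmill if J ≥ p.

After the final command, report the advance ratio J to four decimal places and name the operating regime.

J = 0.2916, regime = climb

set_propeller: D = 1.562 m, P = 1.904 m (p = P/D = 1.218950); state ← (V=0, rpm=0)
set_airspeed(35.6): V ← 35.6 m/s
throttle_to(11011): rpm ← 11011
adjust_throttle(+681): rpm ← 11011 +681 = 11692
throttle_to(7545): rpm ← 7545
adjust_throttle(+474): rpm ← 7545 +474 = 8019
set_airspeed(60.88): V ← 60.88 m/s
final state: V = 60.88 m/s, rpm = 8019 → n = rpm/60 = 133.650000 rev/s
J = V / (n·D) = 60.88 / (133.650000 × 1.562) = 0.291625
regime bands: climb J<0.6095 | cruise [0.6095, 1.2190) | windmill J≥1.2190
J = 0.2916 → climb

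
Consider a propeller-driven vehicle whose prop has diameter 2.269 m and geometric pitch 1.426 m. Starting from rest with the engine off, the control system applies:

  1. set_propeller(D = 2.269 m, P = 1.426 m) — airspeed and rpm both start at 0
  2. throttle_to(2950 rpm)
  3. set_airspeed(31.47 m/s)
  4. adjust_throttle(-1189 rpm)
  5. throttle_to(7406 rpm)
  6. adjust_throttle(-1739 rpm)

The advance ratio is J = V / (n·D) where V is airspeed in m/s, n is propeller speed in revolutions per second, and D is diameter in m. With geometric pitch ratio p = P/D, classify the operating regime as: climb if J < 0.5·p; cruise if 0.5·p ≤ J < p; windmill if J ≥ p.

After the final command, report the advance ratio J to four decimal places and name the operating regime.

J = 0.1468, regime = climb

set_propeller: D = 2.269 m, P = 1.426 m (p = P/D = 0.628471); state ← (V=0, rpm=0)
throttle_to(2950): rpm ← 2950
set_airspeed(31.47): V ← 31.47 m/s
adjust_throttle(-1189): rpm ← 2950 -1189 = 1761
throttle_to(7406): rpm ← 7406
adjust_throttle(-1739): rpm ← 7406 -1739 = 5667
final state: V = 31.47 m/s, rpm = 5667 → n = rpm/60 = 94.450000 rev/s
J = V / (n·D) = 31.47 / (94.450000 × 2.269) = 0.146845
regime bands: climb J<0.3142 | cruise [0.3142, 0.6285) | windmill J≥0.6285
J = 0.1468 → climb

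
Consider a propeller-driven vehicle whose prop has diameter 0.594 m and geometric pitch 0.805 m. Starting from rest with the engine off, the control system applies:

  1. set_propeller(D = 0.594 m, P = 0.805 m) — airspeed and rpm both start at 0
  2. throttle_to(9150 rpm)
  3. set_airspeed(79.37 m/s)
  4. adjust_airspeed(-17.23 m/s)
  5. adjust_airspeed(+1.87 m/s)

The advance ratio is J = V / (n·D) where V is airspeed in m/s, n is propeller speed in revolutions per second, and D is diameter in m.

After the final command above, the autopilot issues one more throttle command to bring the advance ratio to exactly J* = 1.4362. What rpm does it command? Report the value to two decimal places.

rpm = 4501.92

set_propeller: D = 0.594 m, P = 0.805 m (p = P/D = 1.355219); state ← (V=0, rpm=0)
throttle_to(9150): rpm ← 9150
set_airspeed(79.37): V ← 79.37 m/s
adjust_airspeed(-17.23): V ← 79.37 -17.23 = 62.14 m/s
adjust_airspeed(+1.87): V ← 62.14 +1.87 = 64.01 m/s
final state: V = 64.01 m/s, rpm = 9150 → n = rpm/60 = 152.500000 rev/s
target J* = 1.4362; solve J* = V/(n·D) for n: n = V/(J*·D) = 64.01/(1.4362 × 0.594) = 75.031989 rev/s
rpm = 60·n = 4501.919347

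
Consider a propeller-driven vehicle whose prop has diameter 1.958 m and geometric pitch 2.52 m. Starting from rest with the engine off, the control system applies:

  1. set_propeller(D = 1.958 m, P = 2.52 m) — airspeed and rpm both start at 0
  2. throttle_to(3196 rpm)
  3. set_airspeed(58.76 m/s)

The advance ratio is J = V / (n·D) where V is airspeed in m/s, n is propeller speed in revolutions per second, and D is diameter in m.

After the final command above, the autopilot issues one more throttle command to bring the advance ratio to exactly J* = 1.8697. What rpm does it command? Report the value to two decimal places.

set_propeller: D = 1.958 m, P = 2.52 m (p = P/D = 1.287028); state ← (V=0, rpm=0)
throttle_to(3196): rpm ← 3196
set_airspeed(58.76): V ← 58.76 m/s
final state: V = 58.76 m/s, rpm = 3196 → n = rpm/60 = 53.266667 rev/s
target J* = 1.8697; solve J* = V/(n·D) for n: n = V/(J*·D) = 58.76/(1.8697 × 1.958) = 16.050818 rev/s
rpm = 60·n = 963.049083

rpm = 963.05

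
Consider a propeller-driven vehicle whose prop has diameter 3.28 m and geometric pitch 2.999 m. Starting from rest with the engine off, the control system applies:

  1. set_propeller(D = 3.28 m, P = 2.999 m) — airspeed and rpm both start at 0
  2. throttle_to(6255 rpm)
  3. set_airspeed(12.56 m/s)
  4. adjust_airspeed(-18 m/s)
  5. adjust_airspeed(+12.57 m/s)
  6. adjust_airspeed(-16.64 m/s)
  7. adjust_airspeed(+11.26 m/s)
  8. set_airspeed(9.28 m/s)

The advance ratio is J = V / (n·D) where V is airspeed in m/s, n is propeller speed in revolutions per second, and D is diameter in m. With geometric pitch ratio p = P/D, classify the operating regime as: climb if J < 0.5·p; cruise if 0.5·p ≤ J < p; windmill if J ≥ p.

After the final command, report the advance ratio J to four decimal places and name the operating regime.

J = 0.0271, regime = climb

set_propeller: D = 3.28 m, P = 2.999 m (p = P/D = 0.914329); state ← (V=0, rpm=0)
throttle_to(6255): rpm ← 6255
set_airspeed(12.56): V ← 12.56 m/s
adjust_airspeed(-18): V ← 12.56 -18 = -5.44 m/s
adjust_airspeed(+12.57): V ← -5.44 +12.57 = 7.13 m/s
adjust_airspeed(-16.64): V ← 7.13 -16.64 = -9.51 m/s
adjust_airspeed(+11.26): V ← -9.51 +11.26 = 1.75 m/s
set_airspeed(9.28): V ← 9.28 m/s
final state: V = 9.28 m/s, rpm = 6255 → n = rpm/60 = 104.250000 rev/s
J = V / (n·D) = 9.28 / (104.250000 × 3.28) = 0.027139
regime bands: climb J<0.4572 | cruise [0.4572, 0.9143) | windmill J≥0.9143
J = 0.0271 → climb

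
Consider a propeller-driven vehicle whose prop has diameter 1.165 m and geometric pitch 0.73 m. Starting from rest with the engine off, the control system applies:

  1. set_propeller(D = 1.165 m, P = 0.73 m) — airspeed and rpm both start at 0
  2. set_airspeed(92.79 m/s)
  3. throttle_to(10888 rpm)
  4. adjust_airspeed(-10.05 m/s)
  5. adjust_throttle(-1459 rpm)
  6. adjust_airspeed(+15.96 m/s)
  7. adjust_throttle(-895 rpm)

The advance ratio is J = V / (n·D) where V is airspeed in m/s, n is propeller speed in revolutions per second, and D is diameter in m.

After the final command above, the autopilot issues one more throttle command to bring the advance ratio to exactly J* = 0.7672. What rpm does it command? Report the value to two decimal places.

set_propeller: D = 1.165 m, P = 0.73 m (p = P/D = 0.626609); state ← (V=0, rpm=0)
set_airspeed(92.79): V ← 92.79 m/s
throttle_to(10888): rpm ← 10888
adjust_airspeed(-10.05): V ← 92.79 -10.05 = 82.74 m/s
adjust_throttle(-1459): rpm ← 10888 -1459 = 9429
adjust_airspeed(+15.96): V ← 82.74 +15.96 = 98.7 m/s
adjust_throttle(-895): rpm ← 9429 -895 = 8534
final state: V = 98.7 m/s, rpm = 8534 → n = rpm/60 = 142.233333 rev/s
target J* = 0.7672; solve J* = V/(n·D) for n: n = V/(J*·D) = 98.7/(0.7672 × 1.165) = 110.428871 rev/s
rpm = 60·n = 6625.732277

rpm = 6625.73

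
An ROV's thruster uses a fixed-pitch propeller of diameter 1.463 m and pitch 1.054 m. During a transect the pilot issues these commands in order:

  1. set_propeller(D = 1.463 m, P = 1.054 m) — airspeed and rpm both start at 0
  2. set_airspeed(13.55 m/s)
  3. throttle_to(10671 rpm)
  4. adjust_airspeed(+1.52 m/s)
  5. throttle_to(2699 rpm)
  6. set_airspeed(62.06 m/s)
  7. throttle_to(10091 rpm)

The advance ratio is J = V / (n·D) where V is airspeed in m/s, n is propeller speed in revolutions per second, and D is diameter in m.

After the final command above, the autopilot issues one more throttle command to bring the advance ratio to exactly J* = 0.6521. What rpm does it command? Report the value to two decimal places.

rpm = 3903.05

set_propeller: D = 1.463 m, P = 1.054 m (p = P/D = 0.720437); state ← (V=0, rpm=0)
set_airspeed(13.55): V ← 13.55 m/s
throttle_to(10671): rpm ← 10671
adjust_airspeed(+1.52): V ← 13.55 +1.52 = 15.07 m/s
throttle_to(2699): rpm ← 2699
set_airspeed(62.06): V ← 62.06 m/s
throttle_to(10091): rpm ← 10091
final state: V = 62.06 m/s, rpm = 10091 → n = rpm/60 = 168.183333 rev/s
target J* = 0.6521; solve J* = V/(n·D) for n: n = V/(J*·D) = 62.06/(0.6521 × 1.463) = 65.050890 rev/s
rpm = 60·n = 3903.053419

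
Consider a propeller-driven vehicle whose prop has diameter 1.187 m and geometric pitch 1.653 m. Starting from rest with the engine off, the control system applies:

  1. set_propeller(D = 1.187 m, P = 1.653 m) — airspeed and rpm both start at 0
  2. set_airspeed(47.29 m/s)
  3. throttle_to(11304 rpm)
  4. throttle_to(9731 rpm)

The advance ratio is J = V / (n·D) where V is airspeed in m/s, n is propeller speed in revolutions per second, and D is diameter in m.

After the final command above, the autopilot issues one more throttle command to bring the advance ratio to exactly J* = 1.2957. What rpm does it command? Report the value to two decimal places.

set_propeller: D = 1.187 m, P = 1.653 m (p = P/D = 1.392586); state ← (V=0, rpm=0)
set_airspeed(47.29): V ← 47.29 m/s
throttle_to(11304): rpm ← 11304
throttle_to(9731): rpm ← 9731
final state: V = 47.29 m/s, rpm = 9731 → n = rpm/60 = 162.183333 rev/s
target J* = 1.2957; solve J* = V/(n·D) for n: n = V/(J*·D) = 47.29/(1.2957 × 1.187) = 30.747806 rev/s
rpm = 60·n = 1844.868377

rpm = 1844.87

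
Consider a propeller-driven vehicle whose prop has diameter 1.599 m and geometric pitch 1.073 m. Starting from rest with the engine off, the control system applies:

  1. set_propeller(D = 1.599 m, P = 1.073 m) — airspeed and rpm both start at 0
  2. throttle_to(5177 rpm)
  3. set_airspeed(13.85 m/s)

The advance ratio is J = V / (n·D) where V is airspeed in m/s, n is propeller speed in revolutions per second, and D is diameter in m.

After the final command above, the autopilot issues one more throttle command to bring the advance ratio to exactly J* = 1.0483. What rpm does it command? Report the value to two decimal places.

rpm = 495.75

set_propeller: D = 1.599 m, P = 1.073 m (p = P/D = 0.671044); state ← (V=0, rpm=0)
throttle_to(5177): rpm ← 5177
set_airspeed(13.85): V ← 13.85 m/s
final state: V = 13.85 m/s, rpm = 5177 → n = rpm/60 = 86.283333 rev/s
target J* = 1.0483; solve J* = V/(n·D) for n: n = V/(J*·D) = 13.85/(1.0483 × 1.599) = 8.262581 rev/s
rpm = 60·n = 495.754853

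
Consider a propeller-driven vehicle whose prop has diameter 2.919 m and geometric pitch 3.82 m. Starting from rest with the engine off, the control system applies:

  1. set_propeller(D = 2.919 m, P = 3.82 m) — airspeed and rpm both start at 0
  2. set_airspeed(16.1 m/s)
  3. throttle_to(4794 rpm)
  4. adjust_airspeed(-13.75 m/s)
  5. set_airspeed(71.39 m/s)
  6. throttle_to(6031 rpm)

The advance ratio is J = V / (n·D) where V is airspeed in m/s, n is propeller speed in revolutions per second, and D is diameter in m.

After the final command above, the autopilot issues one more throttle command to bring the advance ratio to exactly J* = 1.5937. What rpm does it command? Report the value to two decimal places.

rpm = 920.76

set_propeller: D = 2.919 m, P = 3.82 m (p = P/D = 1.308667); state ← (V=0, rpm=0)
set_airspeed(16.1): V ← 16.1 m/s
throttle_to(4794): rpm ← 4794
adjust_airspeed(-13.75): V ← 16.1 -13.75 = 2.35 m/s
set_airspeed(71.39): V ← 71.39 m/s
throttle_to(6031): rpm ← 6031
final state: V = 71.39 m/s, rpm = 6031 → n = rpm/60 = 100.516667 rev/s
target J* = 1.5937; solve J* = V/(n·D) for n: n = V/(J*·D) = 71.39/(1.5937 × 2.919) = 15.346054 rev/s
rpm = 60·n = 920.763224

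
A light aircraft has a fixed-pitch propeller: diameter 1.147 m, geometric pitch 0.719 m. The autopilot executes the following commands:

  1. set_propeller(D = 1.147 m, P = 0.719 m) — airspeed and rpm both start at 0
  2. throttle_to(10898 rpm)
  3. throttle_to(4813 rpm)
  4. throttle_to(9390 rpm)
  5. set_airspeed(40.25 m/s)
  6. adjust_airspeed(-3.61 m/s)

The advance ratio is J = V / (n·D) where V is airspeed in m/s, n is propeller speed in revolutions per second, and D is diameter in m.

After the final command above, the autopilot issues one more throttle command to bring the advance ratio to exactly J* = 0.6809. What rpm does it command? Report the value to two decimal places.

rpm = 2814.88

set_propeller: D = 1.147 m, P = 0.719 m (p = P/D = 0.626853); state ← (V=0, rpm=0)
throttle_to(10898): rpm ← 10898
throttle_to(4813): rpm ← 4813
throttle_to(9390): rpm ← 9390
set_airspeed(40.25): V ← 40.25 m/s
adjust_airspeed(-3.61): V ← 40.25 -3.61 = 36.64 m/s
final state: V = 36.64 m/s, rpm = 9390 → n = rpm/60 = 156.500000 rev/s
target J* = 0.6809; solve J* = V/(n·D) for n: n = V/(J*·D) = 36.64/(0.6809 × 1.147) = 46.914675 rev/s
rpm = 60·n = 2814.880505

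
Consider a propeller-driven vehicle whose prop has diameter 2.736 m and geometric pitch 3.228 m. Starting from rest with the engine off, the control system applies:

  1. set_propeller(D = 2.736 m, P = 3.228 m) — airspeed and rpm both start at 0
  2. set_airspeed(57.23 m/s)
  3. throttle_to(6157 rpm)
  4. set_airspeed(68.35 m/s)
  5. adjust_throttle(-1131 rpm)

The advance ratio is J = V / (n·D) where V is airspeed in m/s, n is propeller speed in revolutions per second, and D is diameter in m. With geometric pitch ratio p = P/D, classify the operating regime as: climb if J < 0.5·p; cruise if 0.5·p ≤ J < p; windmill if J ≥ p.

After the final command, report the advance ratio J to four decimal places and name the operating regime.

set_propeller: D = 2.736 m, P = 3.228 m (p = P/D = 1.179825); state ← (V=0, rpm=0)
set_airspeed(57.23): V ← 57.23 m/s
throttle_to(6157): rpm ← 6157
set_airspeed(68.35): V ← 68.35 m/s
adjust_throttle(-1131): rpm ← 6157 -1131 = 5026
final state: V = 68.35 m/s, rpm = 5026 → n = rpm/60 = 83.766667 rev/s
J = V / (n·D) = 68.35 / (83.766667 × 2.736) = 0.298230
regime bands: climb J<0.5899 | cruise [0.5899, 1.1798) | windmill J≥1.1798
J = 0.2982 → climb

J = 0.2982, regime = climb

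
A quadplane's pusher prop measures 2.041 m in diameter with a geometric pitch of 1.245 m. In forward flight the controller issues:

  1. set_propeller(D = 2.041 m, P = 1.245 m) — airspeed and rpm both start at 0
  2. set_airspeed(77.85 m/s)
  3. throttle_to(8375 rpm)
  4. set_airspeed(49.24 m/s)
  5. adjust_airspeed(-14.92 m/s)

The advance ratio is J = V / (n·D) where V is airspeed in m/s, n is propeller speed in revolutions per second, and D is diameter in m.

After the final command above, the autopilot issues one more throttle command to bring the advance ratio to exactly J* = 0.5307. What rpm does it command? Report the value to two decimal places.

rpm = 1901.11

set_propeller: D = 2.041 m, P = 1.245 m (p = P/D = 0.609995); state ← (V=0, rpm=0)
set_airspeed(77.85): V ← 77.85 m/s
throttle_to(8375): rpm ← 8375
set_airspeed(49.24): V ← 49.24 m/s
adjust_airspeed(-14.92): V ← 49.24 -14.92 = 34.32 m/s
final state: V = 34.32 m/s, rpm = 8375 → n = rpm/60 = 139.583333 rev/s
target J* = 0.5307; solve J* = V/(n·D) for n: n = V/(J*·D) = 34.32/(0.5307 × 2.041) = 31.685108 rev/s
rpm = 60·n = 1901.106458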